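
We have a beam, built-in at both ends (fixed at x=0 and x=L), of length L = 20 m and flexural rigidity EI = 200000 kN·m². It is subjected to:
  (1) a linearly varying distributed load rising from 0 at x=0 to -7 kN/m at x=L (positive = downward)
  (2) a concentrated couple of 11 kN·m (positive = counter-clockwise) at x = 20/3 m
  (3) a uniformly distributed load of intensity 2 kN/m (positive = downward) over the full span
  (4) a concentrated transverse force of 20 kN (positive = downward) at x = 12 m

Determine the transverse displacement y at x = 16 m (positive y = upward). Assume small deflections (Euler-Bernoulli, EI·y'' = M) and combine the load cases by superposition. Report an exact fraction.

Load 1 — triangular load w₀=-7 kN/m (0→w₀ over full span):
  y_1 = -w₀x²(L-x)²(x+2L)/(120LEI) = -(-7)·16²·(20-16)²·(16+2·20)/(120·20·200000) = 784/234375 m
Load 2 — applied couple M₀=11 kN·m at a=20/3 m (b=L-a=40/3):
  y_2 = (R_Ax³/6 - M_Ax²/2 - M₀(x-a)²/2)/EI  [x>a] with R_A=11/15, M_A=0 = ((11/15)·16³/6 - 0·16²/2 - 11·(16-(20/3))²/2)/200000 = 121/1125000 m
Load 3 — uniform load w=2 kN/m over full span:
  y_3 = -wx²(L-x)²/(24EI) = -2·16²·(20-16)²/(24·200000) = -16/9375 m
Load 4 — point force P=20 kN at a=12 m (b=L-a=8):
  y_4 = -Pa²(L-x)²(3bL-(3b+a)(L-x))/(6L³EI)  [x>a] = -20·12²·(20-16)²·(3·8·20-(3·8+12)·(20-16))/(6·20³·200000) = -126/78125 m
Superposition: y = Σ y_i = 749/5625000 m ≈ 0.000133 m

y(16) = 749/5625000 m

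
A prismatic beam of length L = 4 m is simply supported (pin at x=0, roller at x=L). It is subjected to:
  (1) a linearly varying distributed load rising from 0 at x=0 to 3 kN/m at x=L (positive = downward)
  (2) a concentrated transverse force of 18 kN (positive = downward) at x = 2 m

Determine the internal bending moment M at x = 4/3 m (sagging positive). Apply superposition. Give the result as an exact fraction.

M(4/3) = 388/27 kN·m

Load 1 — triangular load w₀=3 kN/m (0→w₀ over full span):
  M_1 = w₀Lx/6 - w₀x³/(6L) = 3·4·(4/3)/6 - 3·(4/3)³/(6·4) = 64/27 kN·m
Load 2 — point force P=18 kN at a=2 m (b=L-a=2):
  M_2 = Pbx/L  [x≤a] = 18·2·(4/3)/4 = 12 kN·m
Superposition: M = Σ M_i = 388/27 kN·m ≈ 14.370370 kN·m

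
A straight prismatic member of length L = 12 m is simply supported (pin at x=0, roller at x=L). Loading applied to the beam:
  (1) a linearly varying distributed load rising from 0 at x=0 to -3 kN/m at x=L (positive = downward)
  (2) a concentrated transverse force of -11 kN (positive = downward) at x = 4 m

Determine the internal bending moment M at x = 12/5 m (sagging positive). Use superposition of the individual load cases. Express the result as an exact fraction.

Load 1 — triangular load w₀=-3 kN/m (0→w₀ over full span):
  M_1 = w₀Lx/6 - w₀x³/(6L) = (-3)·12·(12/5)/6 - (-3)·(12/5)³/(6·12) = -1728/125 kN·m
Load 2 — point force P=-11 kN at a=4 m (b=L-a=8):
  M_2 = Pbx/L  [x≤a] = (-11)·8·(12/5)/12 = -88/5 kN·m
Superposition: M = Σ M_i = -3928/125 kN·m ≈ -31.424000 kN·m

M(12/5) = -3928/125 kN·m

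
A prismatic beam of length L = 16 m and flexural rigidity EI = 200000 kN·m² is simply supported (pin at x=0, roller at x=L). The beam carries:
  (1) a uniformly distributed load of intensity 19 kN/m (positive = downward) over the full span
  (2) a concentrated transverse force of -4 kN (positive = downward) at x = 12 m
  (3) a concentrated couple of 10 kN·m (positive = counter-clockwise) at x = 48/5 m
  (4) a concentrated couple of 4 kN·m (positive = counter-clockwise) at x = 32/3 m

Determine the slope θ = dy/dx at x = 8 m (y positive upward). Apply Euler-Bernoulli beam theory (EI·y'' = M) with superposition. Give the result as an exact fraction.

θ(8) = 169/2250000 rad

Load 1 — uniform load w=19 kN/m over full span:
  θ_1 = -w(L³-6Lx²+4x³)/(24EI) = -19·(16³-6·16·8²+4·8³)/(24·200000) = 0 rad
Load 2 — point force P=-4 kN at a=12 m (b=L-a=4):
  θ_2 = -Pb(L²-b²-3x²)/(6LEI)  [x≤a] = -(-4)·4·(16²-4²-3·8²)/(6·16·200000) = 1/25000 rad
Load 3 — applied couple M₀=10 kN·m at a=48/5 m (b=L-a=32/5):
  θ_3 = (M₀x²/(2L)+C₁)/EI  [x≤a] with C₁=M₀(3b²-L²)/(6L)=-208/15 = (10·8²/(2·16)+(-208/15))/200000 = 23/750000 rad
Load 4 — applied couple M₀=4 kN·m at a=32/3 m (b=L-a=16/3):
  θ_4 = (M₀x²/(2L)+C₁)/EI  [x≤a] with C₁=M₀(3b²-L²)/(6L)=-64/9 = (4·8²/(2·16)+(-64/9))/200000 = 1/225000 rad
Superposition: θ = Σ θ_i = 169/2250000 rad ≈ 0.000075 rad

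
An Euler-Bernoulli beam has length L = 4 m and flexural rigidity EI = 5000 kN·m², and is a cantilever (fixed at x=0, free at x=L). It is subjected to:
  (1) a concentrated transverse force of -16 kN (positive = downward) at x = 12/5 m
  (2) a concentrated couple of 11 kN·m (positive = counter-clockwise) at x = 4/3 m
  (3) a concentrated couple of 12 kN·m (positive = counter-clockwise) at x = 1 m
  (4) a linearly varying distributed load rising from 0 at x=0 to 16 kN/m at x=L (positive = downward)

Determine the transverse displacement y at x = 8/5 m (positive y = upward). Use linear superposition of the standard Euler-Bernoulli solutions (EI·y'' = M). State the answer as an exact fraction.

y(8/5) = -1589951/351562500 m

Load 1 — point force P=-16 kN at a=12/5 m (b=L-a=8/5):
  y_1 = -Px²(3a-x)/(6EI)  [x≤a] = -(-16)·(8/5)²·(3·(12/5)-(8/5))/(6·5000) = 1792/234375 m
Load 2 — applied couple M₀=11 kN·m at a=4/3 m (b=L-a=8/3):
  y_2 = M₀a(2x-a)/(2EI)  [x>a] = 11·(4/3)·(2·(8/5)-(4/3))/(2·5000) = 77/28125 m
Load 3 — applied couple M₀=12 kN·m at a=1 m (b=L-a=3):
  y_3 = M₀a(2x-a)/(2EI)  [x>a] = 12·1·(2·(8/5)-1)/(2·5000) = 33/12500 m
Load 4 — triangular load w₀=16 kN/m (0→w₀ over full span):
  y_4 = (w₀Lx³/12-w₀L²x²/6-w₀x⁵/(120L))/EI = (16·4·(8/5)³/12-16·4²·(8/5)²/6-16·(8/5)⁵/(120·4))/5000 = -514048/29296875 m
Superposition: y = Σ y_i = -1589951/351562500 m ≈ -0.004523 m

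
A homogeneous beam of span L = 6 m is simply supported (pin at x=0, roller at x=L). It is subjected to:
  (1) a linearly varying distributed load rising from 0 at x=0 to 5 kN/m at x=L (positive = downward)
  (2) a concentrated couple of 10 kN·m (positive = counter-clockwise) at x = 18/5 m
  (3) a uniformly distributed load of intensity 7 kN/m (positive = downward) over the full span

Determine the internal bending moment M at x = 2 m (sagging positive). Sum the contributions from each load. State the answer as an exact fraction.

M(2) = 362/9 kN·m

Load 1 — triangular load w₀=5 kN/m (0→w₀ over full span):
  M_1 = w₀Lx/6 - w₀x³/(6L) = 5·6·2/6 - 5·2³/(6·6) = 80/9 kN·m
Load 2 — applied couple M₀=10 kN·m at a=18/5 m (b=L-a=12/5):
  M_2 = M₀x/L  [x≤a] = 10·2/6 = 10/3 kN·m
Load 3 — uniform load w=7 kN/m over full span:
  M_3 = wx(L-x)/2 = 7·2·(6-2)/2 = 28 kN·m
Superposition: M = Σ M_i = 362/9 kN·m ≈ 40.222222 kN·m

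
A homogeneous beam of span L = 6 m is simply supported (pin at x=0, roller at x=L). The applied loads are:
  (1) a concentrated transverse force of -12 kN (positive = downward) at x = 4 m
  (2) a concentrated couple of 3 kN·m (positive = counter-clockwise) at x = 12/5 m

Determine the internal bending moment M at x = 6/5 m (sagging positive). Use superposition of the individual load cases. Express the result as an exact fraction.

Load 1 — point force P=-12 kN at a=4 m (b=L-a=2):
  M_1 = Pbx/L  [x≤a] = (-12)·2·(6/5)/6 = -24/5 kN·m
Load 2 — applied couple M₀=3 kN·m at a=12/5 m (b=L-a=18/5):
  M_2 = M₀x/L  [x≤a] = 3·(6/5)/6 = 3/5 kN·m
Superposition: M = Σ M_i = -21/5 kN·m ≈ -4.200000 kN·m

M(6/5) = -21/5 kN·m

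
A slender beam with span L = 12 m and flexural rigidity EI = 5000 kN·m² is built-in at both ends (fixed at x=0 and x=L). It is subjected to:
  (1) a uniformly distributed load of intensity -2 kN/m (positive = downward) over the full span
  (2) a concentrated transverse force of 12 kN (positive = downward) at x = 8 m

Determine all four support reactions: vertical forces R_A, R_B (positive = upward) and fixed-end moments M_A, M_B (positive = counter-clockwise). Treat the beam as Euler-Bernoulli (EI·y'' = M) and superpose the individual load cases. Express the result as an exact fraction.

R_A = -80/9 kN, M_A = -40/3 kN·m, R_B = -28/9 kN, M_B = 8/3 kN·m

Load 1 — uniform load w=-2 kN/m over full span:
  R_A = wL/2 = (-2)·12/2 = -12 kN
  M_A = wL²/12 = (-2)·12²/12 = -24 kN·m
  R_B = wL/2 = (-2)·12/2 = -12 kN
  M_B = -wL²/12 = -(-2)·12²/12 = 24 kN·m
Load 2 — point force P=12 kN at a=8 m (b=L-a=4):
  R_A = Pb²(3a+b)/L³ = 12·4²·(3·8+4)/12³ = 28/9 kN
  M_A = Pab²/L² = 12·8·4²/12² = 32/3 kN·m
  R_B = Pa²(a+3b)/L³ = 12·8²·(8+3·4)/12³ = 80/9 kN
  M_B = -Pa²b/L² = -12·8²·4/12² = -64/3 kN·m
Superposition: R_A = -80/9 kN, M_A = -40/3 kN·m, R_B = -28/9 kN, M_B = 8/3 kN·m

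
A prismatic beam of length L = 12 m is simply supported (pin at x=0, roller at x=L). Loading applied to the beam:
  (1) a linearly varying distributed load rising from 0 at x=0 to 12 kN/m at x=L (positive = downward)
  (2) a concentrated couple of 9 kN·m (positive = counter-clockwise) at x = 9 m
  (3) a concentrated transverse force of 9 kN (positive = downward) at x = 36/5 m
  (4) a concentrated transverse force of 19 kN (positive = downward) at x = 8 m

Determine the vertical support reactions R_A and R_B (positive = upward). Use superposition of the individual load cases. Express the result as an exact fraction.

R_A = 2081/60 kN, R_B = 3919/60 kN

Load 1 — triangular load w₀=12 kN/m (0→w₀ over full span):
  R_A = w₀L/6 = 12·12/6 = 24 kN
  R_B = w₀L/3 = 12·12/3 = 48 kN
Load 2 — applied couple M₀=9 kN·m at a=9 m (b=L-a=3):
  R_A = M₀/L = 9/12 = 3/4 kN
  R_B = -M₀/L = -9/12 = -3/4 kN
Load 3 — point force P=9 kN at a=36/5 m (b=L-a=24/5):
  R_A = Pb/L = 9·(24/5)/12 = 18/5 kN
  R_B = Pa/L = 9·(36/5)/12 = 27/5 kN
Load 4 — point force P=19 kN at a=8 m (b=L-a=4):
  R_A = Pb/L = 19·4/12 = 19/3 kN
  R_B = Pa/L = 19·8/12 = 38/3 kN
Superposition: R_A = 2081/60 kN, R_B = 3919/60 kN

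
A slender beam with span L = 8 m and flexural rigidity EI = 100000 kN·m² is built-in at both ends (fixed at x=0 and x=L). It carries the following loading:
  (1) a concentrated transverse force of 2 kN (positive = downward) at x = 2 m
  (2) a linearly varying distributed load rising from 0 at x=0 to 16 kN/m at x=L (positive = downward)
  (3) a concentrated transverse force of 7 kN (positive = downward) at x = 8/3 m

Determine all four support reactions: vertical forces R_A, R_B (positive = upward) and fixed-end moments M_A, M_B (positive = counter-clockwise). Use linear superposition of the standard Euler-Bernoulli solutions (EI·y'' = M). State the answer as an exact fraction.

R_A = 56317/2160 kN, M_A = 24127/540 kN·m, R_B = 101363/2160 kN, M_B = -30293/540 kN·m

Load 1 — point force P=2 kN at a=2 m (b=L-a=6):
  R_A = Pb²(3a+b)/L³ = 2·6²·(3·2+6)/8³ = 27/16 kN
  M_A = Pab²/L² = 2·2·6²/8² = 9/4 kN·m
  R_B = Pa²(a+3b)/L³ = 2·2²·(2+3·6)/8³ = 5/16 kN
  M_B = -Pa²b/L² = -2·2²·6/8² = -3/4 kN·m
Load 2 — triangular load w₀=16 kN/m (0→w₀ over full span):
  R_A = 3w₀L/20 = 3·16·8/20 = 96/5 kN
  M_A = w₀L²/30 = 16·8²/30 = 512/15 kN·m
  R_B = 7w₀L/20 = 7·16·8/20 = 224/5 kN
  M_B = -w₀L²/20 = -16·8²/20 = -256/5 kN·m
Load 3 — point force P=7 kN at a=8/3 m (b=L-a=16/3):
  R_A = Pb²(3a+b)/L³ = 7·(16/3)²·(3·(8/3)+(16/3))/8³ = 140/27 kN
  M_A = Pab²/L² = 7·(8/3)·(16/3)²/8² = 224/27 kN·m
  R_B = Pa²(a+3b)/L³ = 7·(8/3)²·((8/3)+3·(16/3))/8³ = 49/27 kN
  M_B = -Pa²b/L² = -7·(8/3)²·(16/3)/8² = -112/27 kN·m
Superposition: R_A = 56317/2160 kN, M_A = 24127/540 kN·m, R_B = 101363/2160 kN, M_B = -30293/540 kN·m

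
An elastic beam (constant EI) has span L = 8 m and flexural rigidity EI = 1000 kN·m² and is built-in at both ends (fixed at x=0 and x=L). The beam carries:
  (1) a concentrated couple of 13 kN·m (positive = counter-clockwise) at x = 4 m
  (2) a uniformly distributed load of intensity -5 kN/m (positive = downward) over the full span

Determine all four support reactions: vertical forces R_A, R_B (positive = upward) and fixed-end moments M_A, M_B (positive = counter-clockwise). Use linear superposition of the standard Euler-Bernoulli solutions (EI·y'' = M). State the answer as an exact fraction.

Load 1 — applied couple M₀=13 kN·m at a=4 m (b=L-a=4):
  R_A = 6M₀ab/L³ = 6·13·4·4/8³ = 39/16 kN
  M_A = M₀b(2a-b)/L² = 13·4·(2·4-4)/8² = 13/4 kN·m
  R_B = -6M₀ab/L³ = -6·13·4·4/8³ = -39/16 kN
  M_B = M₀a(2b-a)/L² = 13·4·(2·4-4)/8² = 13/4 kN·m
Load 2 — uniform load w=-5 kN/m over full span:
  R_A = wL/2 = (-5)·8/2 = -20 kN
  M_A = wL²/12 = (-5)·8²/12 = -80/3 kN·m
  R_B = wL/2 = (-5)·8/2 = -20 kN
  M_B = -wL²/12 = -(-5)·8²/12 = 80/3 kN·m
Superposition: R_A = -281/16 kN, M_A = -281/12 kN·m, R_B = -359/16 kN, M_B = 359/12 kN·m

R_A = -281/16 kN, M_A = -281/12 kN·m, R_B = -359/16 kN, M_B = 359/12 kN·m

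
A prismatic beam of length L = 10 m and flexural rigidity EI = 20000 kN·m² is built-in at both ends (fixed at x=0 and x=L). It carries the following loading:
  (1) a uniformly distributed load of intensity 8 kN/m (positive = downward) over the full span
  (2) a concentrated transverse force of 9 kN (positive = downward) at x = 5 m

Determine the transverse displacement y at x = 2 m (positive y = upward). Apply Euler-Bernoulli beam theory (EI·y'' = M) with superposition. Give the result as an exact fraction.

Load 1 — uniform load w=8 kN/m over full span:
  y_1 = -wx²(L-x)²/(24EI) = -8·2²·(10-2)²/(24·20000) = -8/1875 m
Load 2 — point force P=9 kN at a=5 m (b=L-a=5):
  y_2 = -Pb²x²(3aL-(3a+b)x)/(6L³EI)  [x≤a] = -9·5²·2²·(3·5·10-(3·5+5)·2)/(6·10³·20000) = -33/40000 m
Superposition: y = Σ y_i = -611/120000 m ≈ -0.005092 m

y(2) = -611/120000 m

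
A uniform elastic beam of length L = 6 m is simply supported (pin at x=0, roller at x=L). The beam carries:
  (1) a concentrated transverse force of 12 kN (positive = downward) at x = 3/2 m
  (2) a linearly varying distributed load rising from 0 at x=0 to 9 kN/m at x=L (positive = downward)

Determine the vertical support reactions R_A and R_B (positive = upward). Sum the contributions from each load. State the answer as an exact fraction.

Load 1 — point force P=12 kN at a=3/2 m (b=L-a=9/2):
  R_A = Pb/L = 12·(9/2)/6 = 9 kN
  R_B = Pa/L = 12·(3/2)/6 = 3 kN
Load 2 — triangular load w₀=9 kN/m (0→w₀ over full span):
  R_A = w₀L/6 = 9·6/6 = 9 kN
  R_B = w₀L/3 = 9·6/3 = 18 kN
Superposition: R_A = 18 kN, R_B = 21 kN

R_A = 18 kN, R_B = 21 kN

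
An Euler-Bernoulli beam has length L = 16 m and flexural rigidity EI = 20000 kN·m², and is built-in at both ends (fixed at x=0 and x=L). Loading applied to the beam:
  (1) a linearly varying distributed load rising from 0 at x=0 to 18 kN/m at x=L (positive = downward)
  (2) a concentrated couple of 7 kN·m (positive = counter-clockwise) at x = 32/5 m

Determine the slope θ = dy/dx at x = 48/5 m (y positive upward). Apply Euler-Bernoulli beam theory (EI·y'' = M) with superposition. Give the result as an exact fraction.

Load 1 — triangular load w₀=18 kN/m (0→w₀ over full span):
  θ_1 = -w₀(2x(L-x)(L-2x)(x+2L)+x²(L-x)²)/(120LEI) = -18·(2·(48/5)·(16-(48/5))·(16-2·(48/5))·((48/5)+2·16)+(48/5)²·(16-(48/5))²)/(120·16·20000) = 2304/390625 rad
Load 2 — applied couple M₀=7 kN·m at a=32/5 m (b=L-a=48/5):
  θ_2 = (R_Ax²/2 - M_Ax - M₀(x-a))/EI  [x>a] with R_A=63/100, M_A=21/25 = ((63/100)·(48/5)²/2 - (21/25)·(48/5) - 7·((48/5)-(32/5)))/20000 = -28/390625 rad
Superposition: θ = Σ θ_i = 2276/390625 rad ≈ 0.005827 rad

θ(48/5) = 2276/390625 rad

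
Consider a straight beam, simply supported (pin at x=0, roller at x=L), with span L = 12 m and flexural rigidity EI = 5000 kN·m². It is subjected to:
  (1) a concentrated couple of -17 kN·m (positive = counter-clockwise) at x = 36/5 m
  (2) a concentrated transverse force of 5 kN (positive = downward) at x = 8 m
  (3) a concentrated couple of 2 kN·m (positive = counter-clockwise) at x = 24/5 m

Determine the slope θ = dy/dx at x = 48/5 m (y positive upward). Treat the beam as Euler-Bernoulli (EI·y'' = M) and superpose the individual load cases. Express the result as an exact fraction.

Load 1 — applied couple M₀=-17 kN·m at a=36/5 m (b=L-a=24/5):
  θ_1 = (M₀x²/(2L)-M₀(x-a)+C₁)/EI  [x>a] with C₁=M₀(3b²-L²)/(6L)=442/25 = ((-17)·(48/5)²/(2·12)-(-17)·((48/5)-(36/5))+(442/25))/5000 = -17/12500 rad
Load 2 — point force P=5 kN at a=8 m (b=L-a=4):
  θ_2 = -Pa(2L²-6Lx+3x²+a²)/(6LEI)  [x>a] = -5·8·(2·12²-6·12·(48/5)+3·(48/5)²+8²)/(6·12·5000) = 196/28125 rad
Load 3 — applied couple M₀=2 kN·m at a=24/5 m (b=L-a=36/5):
  θ_3 = (M₀x²/(2L)-M₀(x-a)+C₁)/EI  [x>a] with C₁=M₀(3b²-L²)/(6L)=8/25 = (2·(48/5)²/(2·12)-2·((48/5)-(24/5))+(8/25))/5000 = -1/3125 rad
Superposition: θ = Σ θ_i = 119/22500 rad ≈ 0.005289 rad

θ(48/5) = 119/22500 rad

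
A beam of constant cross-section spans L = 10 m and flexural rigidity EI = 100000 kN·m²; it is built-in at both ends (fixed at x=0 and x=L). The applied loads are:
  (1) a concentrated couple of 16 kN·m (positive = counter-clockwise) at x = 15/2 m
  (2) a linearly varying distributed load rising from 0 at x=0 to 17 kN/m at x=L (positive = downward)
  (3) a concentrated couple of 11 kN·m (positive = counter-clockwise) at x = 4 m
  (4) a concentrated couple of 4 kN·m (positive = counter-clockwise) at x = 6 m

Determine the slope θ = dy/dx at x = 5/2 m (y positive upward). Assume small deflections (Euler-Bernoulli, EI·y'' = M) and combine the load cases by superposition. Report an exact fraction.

Load 1 — applied couple M₀=16 kN·m at a=15/2 m (b=L-a=5/2):
  θ_1 = (R_Ax²/2 - M_Ax)/EI  [x≤a] with R_A=9/5, M_A=5 = ((9/5)·(5/2)²/2 - 5·(5/2))/100000 = -11/160000 rad
Load 2 — triangular load w₀=17 kN/m (0→w₀ over full span):
  θ_2 = -w₀(2x(L-x)(L-2x)(x+2L)+x²(L-x)²)/(120LEI) = -17·(2·(5/2)·(10-(5/2))·(10-2·(5/2))·((5/2)+2·10)+(5/2)²·(10-(5/2))²)/(120·10·100000) = -663/1024000 rad
Load 3 — applied couple M₀=11 kN·m at a=4 m (b=L-a=6):
  θ_3 = (R_Ax²/2 - M_Ax)/EI  [x≤a] with R_A=198/125, M_A=33/25 = ((198/125)·(5/2)²/2 - (33/25)·(5/2))/100000 = 33/2000000 rad
Load 4 — applied couple M₀=4 kN·m at a=6 m (b=L-a=4):
  θ_4 = (R_Ax²/2 - M_Ax)/EI  [x≤a] with R_A=72/125, M_A=32/25 = ((72/125)·(5/2)²/2 - (32/25)·(5/2))/100000 = -7/500000 rad
Superposition: θ = Σ θ_i = -18271/25600000 rad ≈ -0.000714 rad

θ(5/2) = -18271/25600000 rad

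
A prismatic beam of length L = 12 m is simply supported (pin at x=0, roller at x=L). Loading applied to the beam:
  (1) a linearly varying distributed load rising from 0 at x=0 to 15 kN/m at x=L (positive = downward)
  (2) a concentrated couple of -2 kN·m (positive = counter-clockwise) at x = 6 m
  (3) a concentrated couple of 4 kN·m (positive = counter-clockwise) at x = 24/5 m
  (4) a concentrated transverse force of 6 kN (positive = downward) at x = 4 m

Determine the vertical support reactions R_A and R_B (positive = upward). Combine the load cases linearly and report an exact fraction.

R_A = 205/6 kN, R_B = 371/6 kN

Load 1 — triangular load w₀=15 kN/m (0→w₀ over full span):
  R_A = w₀L/6 = 15·12/6 = 30 kN
  R_B = w₀L/3 = 15·12/3 = 60 kN
Load 2 — applied couple M₀=-2 kN·m at a=6 m (b=L-a=6):
  R_A = M₀/L = (-2)/12 = -1/6 kN
  R_B = -M₀/L = -(-2)/12 = 1/6 kN
Load 3 — applied couple M₀=4 kN·m at a=24/5 m (b=L-a=36/5):
  R_A = M₀/L = 4/12 = 1/3 kN
  R_B = -M₀/L = -4/12 = -1/3 kN
Load 4 — point force P=6 kN at a=4 m (b=L-a=8):
  R_A = Pb/L = 6·8/12 = 4 kN
  R_B = Pa/L = 6·4/12 = 2 kN
Superposition: R_A = 205/6 kN, R_B = 371/6 kN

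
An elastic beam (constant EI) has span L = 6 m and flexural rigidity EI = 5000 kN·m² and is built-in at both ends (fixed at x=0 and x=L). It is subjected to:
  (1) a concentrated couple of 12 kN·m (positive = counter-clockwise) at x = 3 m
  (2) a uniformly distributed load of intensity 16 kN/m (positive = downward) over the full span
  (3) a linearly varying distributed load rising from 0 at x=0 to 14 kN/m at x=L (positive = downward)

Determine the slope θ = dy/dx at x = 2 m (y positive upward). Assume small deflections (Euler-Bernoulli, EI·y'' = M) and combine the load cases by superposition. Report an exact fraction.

θ(2) = -176/28125 rad

Load 1 — applied couple M₀=12 kN·m at a=3 m (b=L-a=3):
  θ_1 = (R_Ax²/2 - M_Ax)/EI  [x≤a] with R_A=3, M_A=3 = (3·2²/2 - 3·2)/5000 = 0 rad
Load 2 — uniform load w=16 kN/m over full span:
  θ_2 = -wx(L-x)(L-2x)/(12EI) = -16·2·(6-2)·(6-2·2)/(12·5000) = -8/1875 rad
Load 3 — triangular load w₀=14 kN/m (0→w₀ over full span):
  θ_3 = -w₀(2x(L-x)(L-2x)(x+2L)+x²(L-x)²)/(120LEI) = -14·(2·2·(6-2)·(6-2·2)·(2+2·6)+2²·(6-2)²)/(120·6·5000) = -56/28125 rad
Superposition: θ = Σ θ_i = -176/28125 rad ≈ -0.006258 rad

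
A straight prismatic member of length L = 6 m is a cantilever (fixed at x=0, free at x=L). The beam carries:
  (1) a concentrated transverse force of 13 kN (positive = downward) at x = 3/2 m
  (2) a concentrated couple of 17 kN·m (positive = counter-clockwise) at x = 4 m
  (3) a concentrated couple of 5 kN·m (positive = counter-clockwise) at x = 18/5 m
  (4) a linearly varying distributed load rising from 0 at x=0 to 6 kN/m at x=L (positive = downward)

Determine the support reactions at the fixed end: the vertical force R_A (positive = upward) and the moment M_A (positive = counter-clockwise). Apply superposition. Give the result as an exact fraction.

Load 1 — point force P=13 kN at a=3/2 m (b=L-a=9/2):
  R_A = P = 13 kN
  M_A = Pa = 13·(3/2) = 39/2 kN·m
Load 2 — applied couple M₀=17 kN·m at a=4 m (b=L-a=2):
  R_A = 0 kN
  M_A = -M₀ = -17 kN·m
Load 3 — applied couple M₀=5 kN·m at a=18/5 m (b=L-a=12/5):
  R_A = 0 kN
  M_A = -M₀ = -5 kN·m
Load 4 — triangular load w₀=6 kN/m (0→w₀ over full span):
  R_A = w₀L/2 = 6·6/2 = 18 kN
  M_A = w₀L²/3 = 6·6²/3 = 72 kN·m
Superposition: R_A = 31 kN, M_A = 139/2 kN·m

R_A = 31 kN, M_A = 139/2 kN·m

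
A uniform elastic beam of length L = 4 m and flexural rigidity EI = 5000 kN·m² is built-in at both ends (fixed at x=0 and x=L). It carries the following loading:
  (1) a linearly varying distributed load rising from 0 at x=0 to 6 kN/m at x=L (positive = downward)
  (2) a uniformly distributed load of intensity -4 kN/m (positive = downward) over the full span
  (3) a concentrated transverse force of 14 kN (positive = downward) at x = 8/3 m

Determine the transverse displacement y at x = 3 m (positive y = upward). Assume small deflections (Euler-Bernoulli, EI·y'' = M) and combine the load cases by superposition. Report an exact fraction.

y(3) = -13979/32400000 m

Load 1 — triangular load w₀=6 kN/m (0→w₀ over full span):
  y_1 = -w₀x²(L-x)²(x+2L)/(120LEI) = -6·3²·(4-3)²·(3+2·4)/(120·4·5000) = -99/400000 m
Load 2 — uniform load w=-4 kN/m over full span:
  y_2 = -wx²(L-x)²/(24EI) = -(-4)·3²·(4-3)²/(24·5000) = 3/10000 m
Load 3 — point force P=14 kN at a=8/3 m (b=L-a=4/3):
  y_3 = -Pa²(L-x)²(3bL-(3b+a)(L-x))/(6L³EI)  [x>a] = -14·(8/3)²·(4-3)²·(3·(4/3)·4-(3·(4/3)+(8/3))·(4-3))/(6·4³·5000) = -49/101250 m
Superposition: y = Σ y_i = -13979/32400000 m ≈ -0.000431 m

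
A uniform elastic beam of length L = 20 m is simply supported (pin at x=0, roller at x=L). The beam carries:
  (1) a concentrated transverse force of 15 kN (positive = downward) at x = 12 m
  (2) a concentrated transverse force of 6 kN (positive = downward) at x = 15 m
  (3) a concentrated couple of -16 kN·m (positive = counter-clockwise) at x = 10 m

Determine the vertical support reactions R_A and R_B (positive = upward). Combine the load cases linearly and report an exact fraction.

R_A = 67/10 kN, R_B = 143/10 kN

Load 1 — point force P=15 kN at a=12 m (b=L-a=8):
  R_A = Pb/L = 15·8/20 = 6 kN
  R_B = Pa/L = 15·12/20 = 9 kN
Load 2 — point force P=6 kN at a=15 m (b=L-a=5):
  R_A = Pb/L = 6·5/20 = 3/2 kN
  R_B = Pa/L = 6·15/20 = 9/2 kN
Load 3 — applied couple M₀=-16 kN·m at a=10 m (b=L-a=10):
  R_A = M₀/L = (-16)/20 = -4/5 kN
  R_B = -M₀/L = -(-16)/20 = 4/5 kN
Superposition: R_A = 67/10 kN, R_B = 143/10 kN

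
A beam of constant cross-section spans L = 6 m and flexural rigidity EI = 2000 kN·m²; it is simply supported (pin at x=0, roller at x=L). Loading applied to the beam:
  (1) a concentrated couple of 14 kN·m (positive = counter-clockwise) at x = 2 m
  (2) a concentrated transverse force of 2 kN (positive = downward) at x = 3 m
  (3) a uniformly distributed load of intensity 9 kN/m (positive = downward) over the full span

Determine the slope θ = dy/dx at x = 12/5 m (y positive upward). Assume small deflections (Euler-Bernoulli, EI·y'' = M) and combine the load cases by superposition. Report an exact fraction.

θ(12/5) = -14857/1500000 rad

Load 1 — applied couple M₀=14 kN·m at a=2 m (b=L-a=4):
  θ_1 = (M₀x²/(2L)-M₀(x-a)+C₁)/EI  [x>a] with C₁=M₀(3b²-L²)/(6L)=14/3 = (14·(12/5)²/(2·6)-14·((12/5)-2)+(14/3))/2000 = 217/75000 rad
Load 2 — point force P=2 kN at a=3 m (b=L-a=3):
  θ_2 = -Pb(L²-b²-3x²)/(6LEI)  [x≤a] = -2·3·(6²-3²-3·(12/5)²)/(6·6·2000) = -81/100000 rad
Load 3 — uniform load w=9 kN/m over full span:
  θ_3 = -w(L³-6Lx²+4x³)/(24EI) = -9·(6³-6·6·(12/5)²+4·(12/5)³)/(24·2000) = -2997/250000 rad
Superposition: θ = Σ θ_i = -14857/1500000 rad ≈ -0.009905 rad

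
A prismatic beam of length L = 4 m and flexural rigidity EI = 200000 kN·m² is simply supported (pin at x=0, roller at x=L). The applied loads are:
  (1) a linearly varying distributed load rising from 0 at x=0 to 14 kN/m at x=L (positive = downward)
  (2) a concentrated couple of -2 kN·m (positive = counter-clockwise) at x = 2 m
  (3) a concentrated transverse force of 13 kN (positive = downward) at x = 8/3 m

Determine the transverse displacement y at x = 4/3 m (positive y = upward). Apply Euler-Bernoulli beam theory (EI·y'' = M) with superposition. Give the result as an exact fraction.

Load 1 — triangular load w₀=14 kN/m (0→w₀ over full span):
  y_1 = -w₀x(7L⁴-10L²x²+3x⁴)/(360LEI) = -14·(4/3)·(7·4⁴-10·4²·(4/3)²+3·(4/3)⁴)/(360·4·200000) = -224/2278125 m
Load 2 — applied couple M₀=-2 kN·m at a=2 m (b=L-a=2):
  y_2 = (M₀x³/(6L)+C₁x)/EI  [x≤a] with C₁=M₀(3b²-L²)/(6L)=1/3 = ((-2)·(4/3)³/(6·4)+(1/3)·(4/3))/200000 = 1/810000 m
Load 3 — point force P=13 kN at a=8/3 m (b=L-a=4/3):
  y_3 = -Pbx(L²-b²-x²)/(6LEI)  [x≤a] = -13·(4/3)·(4/3)·(4²-(4/3)²-(4/3)²)/(6·4·200000) = -91/1518750 m
Superposition: y = Σ y_i = -5723/36450000 m ≈ -0.000157 m

y(4/3) = -5723/36450000 m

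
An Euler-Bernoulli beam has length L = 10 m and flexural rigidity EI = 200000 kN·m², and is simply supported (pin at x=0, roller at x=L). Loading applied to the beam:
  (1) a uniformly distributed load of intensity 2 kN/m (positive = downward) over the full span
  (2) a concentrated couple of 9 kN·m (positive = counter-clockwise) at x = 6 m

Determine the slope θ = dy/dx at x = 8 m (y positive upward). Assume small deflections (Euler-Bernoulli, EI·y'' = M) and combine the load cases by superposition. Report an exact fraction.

θ(8) = 69/200000 rad

Load 1 — uniform load w=2 kN/m over full span:
  θ_1 = -w(L³-6Lx²+4x³)/(24EI) = -2·(10³-6·10·8²+4·8³)/(24·200000) = 33/100000 rad
Load 2 — applied couple M₀=9 kN·m at a=6 m (b=L-a=4):
  θ_2 = (M₀x²/(2L)-M₀(x-a)+C₁)/EI  [x>a] with C₁=M₀(3b²-L²)/(6L)=-39/5 = (9·8²/(2·10)-9·(8-6)+(-39/5))/200000 = 3/200000 rad
Superposition: θ = Σ θ_i = 69/200000 rad ≈ 0.000345 rad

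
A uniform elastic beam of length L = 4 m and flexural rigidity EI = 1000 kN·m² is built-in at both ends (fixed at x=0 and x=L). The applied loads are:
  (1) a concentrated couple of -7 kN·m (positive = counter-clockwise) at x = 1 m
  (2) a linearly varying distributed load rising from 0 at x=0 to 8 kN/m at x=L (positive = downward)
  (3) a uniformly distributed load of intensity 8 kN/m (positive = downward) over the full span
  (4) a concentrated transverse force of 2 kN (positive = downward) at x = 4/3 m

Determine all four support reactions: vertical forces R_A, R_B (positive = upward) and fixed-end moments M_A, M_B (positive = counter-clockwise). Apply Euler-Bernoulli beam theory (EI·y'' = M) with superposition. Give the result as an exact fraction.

R_A = 87751/4320 kN, M_A = 37651/2160 kN·m, R_B = 128249/4320 kN, M_B = -42869/2160 kN·m

Load 1 — applied couple M₀=-7 kN·m at a=1 m (b=L-a=3):
  R_A = 6M₀ab/L³ = 6·(-7)·1·3/4³ = -63/32 kN
  M_A = M₀b(2a-b)/L² = (-7)·3·(2·1-3)/4² = 21/16 kN·m
  R_B = -6M₀ab/L³ = -6·(-7)·1·3/4³ = 63/32 kN
  M_B = M₀a(2b-a)/L² = (-7)·1·(2·3-1)/4² = -35/16 kN·m
Load 2 — triangular load w₀=8 kN/m (0→w₀ over full span):
  R_A = 3w₀L/20 = 3·8·4/20 = 24/5 kN
  M_A = w₀L²/30 = 8·4²/30 = 64/15 kN·m
  R_B = 7w₀L/20 = 7·8·4/20 = 56/5 kN
  M_B = -w₀L²/20 = -8·4²/20 = -32/5 kN·m
Load 3 — uniform load w=8 kN/m over full span:
  R_A = wL/2 = 8·4/2 = 16 kN
  M_A = wL²/12 = 8·4²/12 = 32/3 kN·m
  R_B = wL/2 = 8·4/2 = 16 kN
  M_B = -wL²/12 = -8·4²/12 = -32/3 kN·m
Load 4 — point force P=2 kN at a=4/3 m (b=L-a=8/3):
  R_A = Pb²(3a+b)/L³ = 2·(8/3)²·(3·(4/3)+(8/3))/4³ = 40/27 kN
  M_A = Pab²/L² = 2·(4/3)·(8/3)²/4² = 32/27 kN·m
  R_B = Pa²(a+3b)/L³ = 2·(4/3)²·((4/3)+3·(8/3))/4³ = 14/27 kN
  M_B = -Pa²b/L² = -2·(4/3)²·(8/3)/4² = -16/27 kN·m
Superposition: R_A = 87751/4320 kN, M_A = 37651/2160 kN·m, R_B = 128249/4320 kN, M_B = -42869/2160 kN·m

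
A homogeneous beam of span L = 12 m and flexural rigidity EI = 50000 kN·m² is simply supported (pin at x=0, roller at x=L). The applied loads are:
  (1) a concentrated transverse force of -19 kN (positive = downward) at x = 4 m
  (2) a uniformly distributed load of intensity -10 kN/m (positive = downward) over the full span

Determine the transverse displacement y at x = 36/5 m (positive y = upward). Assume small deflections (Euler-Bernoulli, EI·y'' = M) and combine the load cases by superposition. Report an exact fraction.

y(36/5) = 72728/1171875 m

Load 1 — point force P=-19 kN at a=4 m (b=L-a=8):
  y_1 = -Pa(L-x)(2Lx-a²-x²)/(6LEI)  [x>a] = -(-19)·4·(12-(36/5))·(2·12·(36/5)-4²-(36/5)²)/(6·12·50000) = 12464/1171875 m
Load 2 — uniform load w=-10 kN/m over full span:
  y_2 = -wx(L³-2Lx²+x³)/(24EI) = -(-10)·(36/5)·(12³-2·12·(36/5)²+(36/5)³)/(24·50000) = 20088/390625 m
Superposition: y = Σ y_i = 72728/1171875 m ≈ 0.062061 m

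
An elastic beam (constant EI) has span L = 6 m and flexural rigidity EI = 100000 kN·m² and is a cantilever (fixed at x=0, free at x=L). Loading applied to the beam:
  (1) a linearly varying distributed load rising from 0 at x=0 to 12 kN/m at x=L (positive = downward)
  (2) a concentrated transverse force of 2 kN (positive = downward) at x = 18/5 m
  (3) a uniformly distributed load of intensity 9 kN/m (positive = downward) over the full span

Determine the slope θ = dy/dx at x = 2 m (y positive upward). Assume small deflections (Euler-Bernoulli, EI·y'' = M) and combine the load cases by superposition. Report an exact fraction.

θ(2) = -1709/375000 rad

Load 1 — triangular load w₀=12 kN/m (0→w₀ over full span):
  θ_1 = (w₀Lx²/4-w₀L²x/3-w₀x⁴/(24L))/EI = (12·6·2²/4-12·6²·2/3-12·2⁴/(24·6))/100000 = -163/75000 rad
Load 2 — point force P=2 kN at a=18/5 m (b=L-a=12/5):
  θ_2 = -Px(2a-x)/(2EI)  [x≤a] = -2·2·(2·(18/5)-2)/(2·100000) = -13/125000 rad
Load 3 — uniform load w=9 kN/m over full span:
  θ_3 = -wx(x²-3Lx+3L²)/(6EI) = -9·2·(2²-3·6·2+3·6²)/(6·100000) = -57/25000 rad
Superposition: θ = Σ θ_i = -1709/375000 rad ≈ -0.004557 rad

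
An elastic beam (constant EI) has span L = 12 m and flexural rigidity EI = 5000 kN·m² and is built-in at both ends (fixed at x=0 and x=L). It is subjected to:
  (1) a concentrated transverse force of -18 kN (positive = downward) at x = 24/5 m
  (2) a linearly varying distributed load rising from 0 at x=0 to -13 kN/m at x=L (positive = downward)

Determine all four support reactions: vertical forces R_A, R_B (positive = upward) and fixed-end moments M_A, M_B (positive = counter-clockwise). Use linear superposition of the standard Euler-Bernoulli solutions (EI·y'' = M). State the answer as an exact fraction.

Load 1 — point force P=-18 kN at a=24/5 m (b=L-a=36/5):
  R_A = Pb²(3a+b)/L³ = (-18)·(36/5)²·(3·(24/5)+(36/5))/12³ = -1458/125 kN
  M_A = Pab²/L² = (-18)·(24/5)·(36/5)²/12² = -3888/125 kN·m
  R_B = Pa²(a+3b)/L³ = (-18)·(24/5)²·((24/5)+3·(36/5))/12³ = -792/125 kN
  M_B = -Pa²b/L² = -(-18)·(24/5)²·(36/5)/12² = 2592/125 kN·m
Load 2 — triangular load w₀=-13 kN/m (0→w₀ over full span):
  R_A = 3w₀L/20 = 3·(-13)·12/20 = -117/5 kN
  M_A = w₀L²/30 = (-13)·12²/30 = -312/5 kN·m
  R_B = 7w₀L/20 = 7·(-13)·12/20 = -273/5 kN
  M_B = -w₀L²/20 = -(-13)·12²/20 = 468/5 kN·m
Superposition: R_A = -4383/125 kN, M_A = -11688/125 kN·m, R_B = -7617/125 kN, M_B = 14292/125 kN·m

R_A = -4383/125 kN, M_A = -11688/125 kN·m, R_B = -7617/125 kN, M_B = 14292/125 kN·m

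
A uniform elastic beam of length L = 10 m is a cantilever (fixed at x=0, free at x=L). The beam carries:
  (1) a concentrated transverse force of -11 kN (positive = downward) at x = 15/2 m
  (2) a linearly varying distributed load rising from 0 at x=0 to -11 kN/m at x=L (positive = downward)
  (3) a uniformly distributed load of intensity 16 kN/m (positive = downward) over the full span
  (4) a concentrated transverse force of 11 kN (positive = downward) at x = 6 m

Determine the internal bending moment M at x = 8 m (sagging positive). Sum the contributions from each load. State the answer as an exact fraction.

M(8) = -172/15 kN·m

Load 1 — point force P=-11 kN at a=15/2 m (b=L-a=5/2):
  M_1 = 0  [x>a] = 0 kN·m
Load 2 — triangular load w₀=-11 kN/m (0→w₀ over full span):
  M_2 = w₀Lx/2 - w₀L²/3 - w₀x³/(6L) = (-11)·10·8/2 - (-11)·10²/3 - (-11)·8³/(6·10) = 308/15 kN·m
Load 3 — uniform load w=16 kN/m over full span:
  M_3 = -w(L-x)²/2 = -16·(10-8)²/2 = -32 kN·m
Load 4 — point force P=11 kN at a=6 m (b=L-a=4):
  M_4 = 0  [x>a] = 0 kN·m
Superposition: M = Σ M_i = -172/15 kN·m ≈ -11.466667 kN·m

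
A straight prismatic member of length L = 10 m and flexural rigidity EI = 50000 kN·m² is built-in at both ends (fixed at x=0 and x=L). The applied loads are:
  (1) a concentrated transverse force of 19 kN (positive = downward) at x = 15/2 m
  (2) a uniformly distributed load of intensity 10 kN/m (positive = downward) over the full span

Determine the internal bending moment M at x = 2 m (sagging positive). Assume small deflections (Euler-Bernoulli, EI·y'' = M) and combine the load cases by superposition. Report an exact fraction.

M(2) = -605/96 kN·m

Load 1 — point force P=19 kN at a=15/2 m (b=L-a=5/2):
  M_1 = Pb²(3a+b)x/L³ - Pab²/L²  [x≤a] = 19·(5/2)²·(3·(15/2)+(5/2))·2/10³ - 19·(15/2)·(5/2)²/10² = -95/32 kN·m
Load 2 — uniform load w=10 kN/m over full span:
  M_2 = wLx/2 - wL²/12 - wx²/2 = 10·10·2/2 - 10·10²/12 - 10·2²/2 = -10/3 kN·m
Superposition: M = Σ M_i = -605/96 kN·m ≈ -6.302083 kN·m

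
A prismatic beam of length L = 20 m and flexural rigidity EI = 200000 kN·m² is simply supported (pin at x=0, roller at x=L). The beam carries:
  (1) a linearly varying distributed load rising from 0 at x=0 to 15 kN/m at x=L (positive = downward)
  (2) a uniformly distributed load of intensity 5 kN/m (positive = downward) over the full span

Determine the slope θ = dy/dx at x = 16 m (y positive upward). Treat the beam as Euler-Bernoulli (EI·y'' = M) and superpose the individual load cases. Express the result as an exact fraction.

θ(16) = 313/18750 rad

Load 1 — triangular load w₀=15 kN/m (0→w₀ over full span):
  θ_1 = -w₀(7L⁴-30L²x²+15x⁴)/(360LEI) = -15·(7·20⁴-30·20²·16²+15·16⁴)/(360·20·200000) = 757/75000 rad
Load 2 — uniform load w=5 kN/m over full span:
  θ_2 = -w(L³-6Lx²+4x³)/(24EI) = -5·(20³-6·20·16²+4·16³)/(24·200000) = 33/5000 rad
Superposition: θ = Σ θ_i = 313/18750 rad ≈ 0.016693 rad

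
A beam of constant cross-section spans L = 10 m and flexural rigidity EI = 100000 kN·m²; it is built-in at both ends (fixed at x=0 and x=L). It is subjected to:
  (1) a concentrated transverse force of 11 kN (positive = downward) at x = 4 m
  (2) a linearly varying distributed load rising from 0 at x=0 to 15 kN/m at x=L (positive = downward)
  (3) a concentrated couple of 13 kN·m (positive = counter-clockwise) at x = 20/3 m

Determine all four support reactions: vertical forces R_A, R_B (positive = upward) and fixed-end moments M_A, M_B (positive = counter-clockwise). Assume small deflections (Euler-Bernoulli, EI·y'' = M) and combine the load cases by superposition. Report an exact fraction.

Load 1 — point force P=11 kN at a=4 m (b=L-a=6):
  R_A = Pb²(3a+b)/L³ = 11·6²·(3·4+6)/10³ = 891/125 kN
  M_A = Pab²/L² = 11·4·6²/10² = 396/25 kN·m
  R_B = Pa²(a+3b)/L³ = 11·4²·(4+3·6)/10³ = 484/125 kN
  M_B = -Pa²b/L² = -11·4²·6/10² = -264/25 kN·m
Load 2 — triangular load w₀=15 kN/m (0→w₀ over full span):
  R_A = 3w₀L/20 = 3·15·10/20 = 45/2 kN
  M_A = w₀L²/30 = 15·10²/30 = 50 kN·m
  R_B = 7w₀L/20 = 7·15·10/20 = 105/2 kN
  M_B = -w₀L²/20 = -15·10²/20 = -75 kN·m
Load 3 — applied couple M₀=13 kN·m at a=20/3 m (b=L-a=10/3):
  R_A = 6M₀ab/L³ = 6·13·(20/3)·(10/3)/10³ = 26/15 kN
  M_A = M₀b(2a-b)/L² = 13·(10/3)·(2·(20/3)-(10/3))/10² = 13/3 kN·m
  R_B = -6M₀ab/L³ = -6·13·(20/3)·(10/3)/10³ = -26/15 kN
  M_B = M₀a(2b-a)/L² = 13·(20/3)·(2·(10/3)-(20/3))/10² = 0 kN·m
Superposition: R_A = 23521/750 kN, M_A = 5263/75 kN·m, R_B = 40979/750 kN, M_B = -2139/25 kN·m

R_A = 23521/750 kN, M_A = 5263/75 kN·m, R_B = 40979/750 kN, M_B = -2139/25 kN·m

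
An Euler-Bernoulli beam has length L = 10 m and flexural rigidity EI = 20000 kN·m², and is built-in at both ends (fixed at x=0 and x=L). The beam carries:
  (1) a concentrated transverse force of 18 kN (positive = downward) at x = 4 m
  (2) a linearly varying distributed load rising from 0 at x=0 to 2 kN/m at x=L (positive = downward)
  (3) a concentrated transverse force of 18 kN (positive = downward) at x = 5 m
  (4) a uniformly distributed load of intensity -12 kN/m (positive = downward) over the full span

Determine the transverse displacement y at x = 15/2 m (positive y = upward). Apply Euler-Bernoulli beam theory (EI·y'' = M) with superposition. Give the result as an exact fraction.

y(15/2) = 771/204800 m

Load 1 — point force P=18 kN at a=4 m (b=L-a=6):
  y_1 = -Pa²(L-x)²(3bL-(3b+a)(L-x))/(6L³EI)  [x>a] = -18·4²·(10-(15/2))²·(3·6·10-(3·6+4)·(10-(15/2)))/(6·10³·20000) = -3/1600 m
Load 2 — triangular load w₀=2 kN/m (0→w₀ over full span):
  y_2 = -w₀x²(L-x)²(x+2L)/(120LEI) = -2·(15/2)²·(10-(15/2))²·((15/2)+2·10)/(120·10·20000) = -33/40960 m
Load 3 — point force P=18 kN at a=5 m (b=L-a=5):
  y_3 = -Pa²(L-x)²(3bL-(3b+a)(L-x))/(6L³EI)  [x>a] = -18·5²·(10-(15/2))²·(3·5·10-(3·5+5)·(10-(15/2)))/(6·10³·20000) = -3/1280 m
Load 4 — uniform load w=-12 kN/m over full span:
  y_4 = -wx²(L-x)²/(24EI) = -(-12)·(15/2)²·(10-(15/2))²/(24·20000) = 9/1024 m
Superposition: y = Σ y_i = 771/204800 m ≈ 0.003765 m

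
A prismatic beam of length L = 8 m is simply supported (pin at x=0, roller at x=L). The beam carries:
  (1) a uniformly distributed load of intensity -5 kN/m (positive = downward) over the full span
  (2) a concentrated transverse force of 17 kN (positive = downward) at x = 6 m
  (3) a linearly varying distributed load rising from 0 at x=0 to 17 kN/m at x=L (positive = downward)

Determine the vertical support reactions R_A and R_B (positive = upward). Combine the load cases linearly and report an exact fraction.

R_A = 83/12 kN, R_B = 457/12 kN

Load 1 — uniform load w=-5 kN/m over full span:
  R_A = wL/2 = (-5)·8/2 = -20 kN
  R_B = wL/2 = (-5)·8/2 = -20 kN
Load 2 — point force P=17 kN at a=6 m (b=L-a=2):
  R_A = Pb/L = 17·2/8 = 17/4 kN
  R_B = Pa/L = 17·6/8 = 51/4 kN
Load 3 — triangular load w₀=17 kN/m (0→w₀ over full span):
  R_A = w₀L/6 = 17·8/6 = 68/3 kN
  R_B = w₀L/3 = 17·8/3 = 136/3 kN
Superposition: R_A = 83/12 kN, R_B = 457/12 kN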